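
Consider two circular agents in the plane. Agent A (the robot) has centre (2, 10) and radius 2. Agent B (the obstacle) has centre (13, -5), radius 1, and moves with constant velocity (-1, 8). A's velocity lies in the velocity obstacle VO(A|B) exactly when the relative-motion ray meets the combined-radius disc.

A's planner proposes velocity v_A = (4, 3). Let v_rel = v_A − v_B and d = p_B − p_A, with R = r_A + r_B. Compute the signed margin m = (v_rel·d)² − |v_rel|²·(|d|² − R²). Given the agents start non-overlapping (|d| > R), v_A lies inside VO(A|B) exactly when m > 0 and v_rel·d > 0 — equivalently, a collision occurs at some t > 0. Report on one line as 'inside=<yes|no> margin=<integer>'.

d = (11, -15),  |d|² = 346;  R = 2+1 = 3,  c = 346−3² = 337
v_rel = (5, -5),  |v_rel|² = 50;  v_rel·d = (5)·(11) + (-5)·(-15) = 130
50·t² − 260·t + 337 = 0  ⇒  m = 130² − 50·337 = 50
m = 50 > 0,  v_rel·d = 130 > 0  ⇒  inside

inside=yes margin=50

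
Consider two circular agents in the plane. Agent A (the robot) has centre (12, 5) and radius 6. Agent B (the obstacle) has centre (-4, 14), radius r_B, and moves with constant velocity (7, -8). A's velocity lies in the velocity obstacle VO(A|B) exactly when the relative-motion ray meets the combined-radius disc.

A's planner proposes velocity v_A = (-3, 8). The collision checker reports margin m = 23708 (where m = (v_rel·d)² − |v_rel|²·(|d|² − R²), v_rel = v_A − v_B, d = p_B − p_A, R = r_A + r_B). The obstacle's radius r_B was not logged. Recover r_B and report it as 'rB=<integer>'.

m = 23708
d = (-16, 9);  v_rel = (-10, 16),  |v_rel|² = 356
v_rel×d = (-10)·(9) − (16)·(-16) = 166
since m = R²·356 − 166²:  R² = (27556 + 23708) / 356 = 144
R = √144 = 12  ⇒  r_B = 12 − 6 = 6

rB=6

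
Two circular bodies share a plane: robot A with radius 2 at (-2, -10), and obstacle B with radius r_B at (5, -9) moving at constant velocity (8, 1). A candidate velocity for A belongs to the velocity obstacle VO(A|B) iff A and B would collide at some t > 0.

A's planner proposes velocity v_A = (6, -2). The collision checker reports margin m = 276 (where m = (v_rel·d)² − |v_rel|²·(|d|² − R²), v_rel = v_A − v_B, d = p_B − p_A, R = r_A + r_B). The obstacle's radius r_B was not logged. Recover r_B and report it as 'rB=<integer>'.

m = 276
d = (7, 1);  v_rel = (-2, -3),  |v_rel|² = 13
v_rel×d = (-2)·(1) − (-3)·(7) = 19
since m = R²·13 − 19²:  R² = (361 + 276) / 13 = 49
R = √49 = 7  ⇒  r_B = 7 − 2 = 5

rB=5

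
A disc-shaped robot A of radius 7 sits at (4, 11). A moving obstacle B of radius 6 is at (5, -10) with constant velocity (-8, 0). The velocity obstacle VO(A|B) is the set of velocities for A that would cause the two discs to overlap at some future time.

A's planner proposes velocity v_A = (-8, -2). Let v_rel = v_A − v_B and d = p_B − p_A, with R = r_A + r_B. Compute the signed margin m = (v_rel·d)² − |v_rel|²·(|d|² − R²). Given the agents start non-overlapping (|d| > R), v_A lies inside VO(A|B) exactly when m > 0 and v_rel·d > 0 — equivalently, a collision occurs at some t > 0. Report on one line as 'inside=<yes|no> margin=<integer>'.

d = (1, -21),  |d|² = 442;  R = 7+6 = 13,  c = 442−13² = 273
v_rel = (0, -2),  |v_rel|² = 4;  v_rel·d = (0)·(1) + (-2)·(-21) = 42
4·t² − 84·t + 273 = 0  ⇒  m = 42² − 4·273 = 672
m = 672 > 0,  v_rel·d = 42 > 0  ⇒  inside

inside=yes margin=672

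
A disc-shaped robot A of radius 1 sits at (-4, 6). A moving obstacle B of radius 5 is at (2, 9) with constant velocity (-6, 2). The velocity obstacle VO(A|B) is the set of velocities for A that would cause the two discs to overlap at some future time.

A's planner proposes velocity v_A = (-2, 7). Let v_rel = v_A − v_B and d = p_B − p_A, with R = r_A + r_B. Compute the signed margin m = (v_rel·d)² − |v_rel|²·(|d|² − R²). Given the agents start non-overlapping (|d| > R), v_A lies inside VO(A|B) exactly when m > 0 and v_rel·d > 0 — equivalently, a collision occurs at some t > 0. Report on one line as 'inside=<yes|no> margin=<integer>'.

d = (6, 3),  |d|² = 45;  R = 1+5 = 6,  c = 45−6² = 9
v_rel = (4, 5),  |v_rel|² = 41;  v_rel·d = (4)·(6) + (5)·(3) = 39
41·t² − 78·t + 9 = 0  ⇒  m = 39² − 41·9 = 1152
m = 1152 > 0,  v_rel·d = 39 > 0  ⇒  inside

inside=yes margin=1152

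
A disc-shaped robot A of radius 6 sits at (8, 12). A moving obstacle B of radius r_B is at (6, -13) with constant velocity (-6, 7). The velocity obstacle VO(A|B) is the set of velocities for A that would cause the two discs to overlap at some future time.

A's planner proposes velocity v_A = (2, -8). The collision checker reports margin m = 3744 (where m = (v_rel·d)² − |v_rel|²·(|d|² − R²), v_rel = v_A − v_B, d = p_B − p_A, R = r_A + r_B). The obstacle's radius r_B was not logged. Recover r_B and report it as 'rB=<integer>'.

m = 3744
d = (-2, -25);  v_rel = (8, -15),  |v_rel|² = 289
v_rel×d = (8)·(-25) − (-15)·(-2) = -230
since m = R²·289 − (-230)²:  R² = (52900 + 3744) / 289 = 196
R = √196 = 14  ⇒  r_B = 14 − 6 = 8

rB=8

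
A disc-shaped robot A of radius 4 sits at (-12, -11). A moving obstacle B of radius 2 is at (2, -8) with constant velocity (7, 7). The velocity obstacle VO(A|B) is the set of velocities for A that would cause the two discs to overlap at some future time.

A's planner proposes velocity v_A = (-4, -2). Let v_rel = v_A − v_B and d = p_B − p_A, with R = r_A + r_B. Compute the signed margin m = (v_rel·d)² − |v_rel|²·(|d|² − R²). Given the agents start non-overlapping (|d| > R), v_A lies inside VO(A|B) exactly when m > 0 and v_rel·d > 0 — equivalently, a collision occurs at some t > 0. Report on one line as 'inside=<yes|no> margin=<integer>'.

d = (14, 3),  |d|² = 205;  R = 4+2 = 6,  c = 205−6² = 169
v_rel = (-11, -9),  |v_rel|² = 202;  v_rel·d = (-11)·(14) + (-9)·(3) = -181
202·t² + 362·t + 169 = 0  ⇒  m = (-181)² − 202·169 = -1377
m = -1377 < 0,  v_rel·d = -181 < 0  ⇒  outside

inside=no margin=-1377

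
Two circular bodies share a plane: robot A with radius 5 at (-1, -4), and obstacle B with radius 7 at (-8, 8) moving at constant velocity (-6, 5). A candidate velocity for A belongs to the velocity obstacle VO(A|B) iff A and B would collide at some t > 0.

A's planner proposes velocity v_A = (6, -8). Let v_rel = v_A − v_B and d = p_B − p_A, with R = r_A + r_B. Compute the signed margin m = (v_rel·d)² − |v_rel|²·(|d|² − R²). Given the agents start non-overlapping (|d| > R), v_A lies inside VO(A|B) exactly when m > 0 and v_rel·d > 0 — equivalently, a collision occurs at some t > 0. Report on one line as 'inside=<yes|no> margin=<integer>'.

d = (-7, 12),  |d|² = 193;  R = 5+7 = 12,  c = 193−12² = 49
v_rel = (12, -13),  |v_rel|² = 313;  v_rel·d = (12)·(-7) + (-13)·(12) = -240
313·t² + 480·t + 49 = 0  ⇒  m = (-240)² − 313·49 = 42263
m = 42263 > 0,  v_rel·d = -240 < 0  ⇒  outside

inside=no margin=42263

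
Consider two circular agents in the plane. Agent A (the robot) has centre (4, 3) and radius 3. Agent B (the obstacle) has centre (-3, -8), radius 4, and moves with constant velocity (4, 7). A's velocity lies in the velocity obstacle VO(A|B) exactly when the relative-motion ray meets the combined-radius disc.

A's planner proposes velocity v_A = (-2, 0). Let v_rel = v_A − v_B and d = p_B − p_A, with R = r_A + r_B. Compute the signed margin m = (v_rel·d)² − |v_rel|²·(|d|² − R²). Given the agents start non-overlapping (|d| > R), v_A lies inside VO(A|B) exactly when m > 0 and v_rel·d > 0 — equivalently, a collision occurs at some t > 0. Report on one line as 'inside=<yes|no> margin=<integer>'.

d = (-7, -11),  |d|² = 170;  R = 3+4 = 7,  c = 170−7² = 121
v_rel = (-6, -7),  |v_rel|² = 85;  v_rel·d = (-6)·(-7) + (-7)·(-11) = 119
85·t² − 238·t + 121 = 0  ⇒  m = 119² − 85·121 = 3876
m = 3876 > 0,  v_rel·d = 119 > 0  ⇒  inside

inside=yes margin=3876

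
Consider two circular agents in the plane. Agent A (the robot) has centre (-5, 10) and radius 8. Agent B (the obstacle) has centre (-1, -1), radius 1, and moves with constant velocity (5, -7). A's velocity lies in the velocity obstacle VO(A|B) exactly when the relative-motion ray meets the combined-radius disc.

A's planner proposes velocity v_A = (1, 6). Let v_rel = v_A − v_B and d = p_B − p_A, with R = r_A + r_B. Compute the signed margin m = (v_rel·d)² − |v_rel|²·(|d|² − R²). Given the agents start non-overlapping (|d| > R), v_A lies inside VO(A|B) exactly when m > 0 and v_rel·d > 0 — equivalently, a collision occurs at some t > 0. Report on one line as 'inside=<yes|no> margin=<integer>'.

d = (4, -11),  |d|² = 137;  R = 8+1 = 9,  c = 137−9² = 56
v_rel = (-4, 13),  |v_rel|² = 185;  v_rel·d = (-4)·(4) + (13)·(-11) = -159
185·t² + 318·t + 56 = 0  ⇒  m = (-159)² − 185·56 = 14921
m = 14921 > 0,  v_rel·d = -159 < 0  ⇒  outside

inside=no margin=14921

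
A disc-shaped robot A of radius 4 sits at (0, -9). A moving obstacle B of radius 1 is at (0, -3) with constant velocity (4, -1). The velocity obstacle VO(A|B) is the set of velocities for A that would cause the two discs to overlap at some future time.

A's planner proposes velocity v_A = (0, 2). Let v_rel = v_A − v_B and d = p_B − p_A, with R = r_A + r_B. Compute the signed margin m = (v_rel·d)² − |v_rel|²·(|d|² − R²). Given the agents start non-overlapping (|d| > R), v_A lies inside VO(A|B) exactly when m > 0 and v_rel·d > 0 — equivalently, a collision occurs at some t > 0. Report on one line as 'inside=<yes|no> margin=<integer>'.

d = (0, 6),  |d|² = 36;  R = 4+1 = 5,  c = 36−5² = 11
v_rel = (-4, 3),  |v_rel|² = 25;  v_rel·d = (-4)·(0) + (3)·(6) = 18
25·t² − 36·t + 11 = 0  ⇒  m = 18² − 25·11 = 49
m = 49 > 0,  v_rel·d = 18 > 0  ⇒  inside

inside=yes margin=49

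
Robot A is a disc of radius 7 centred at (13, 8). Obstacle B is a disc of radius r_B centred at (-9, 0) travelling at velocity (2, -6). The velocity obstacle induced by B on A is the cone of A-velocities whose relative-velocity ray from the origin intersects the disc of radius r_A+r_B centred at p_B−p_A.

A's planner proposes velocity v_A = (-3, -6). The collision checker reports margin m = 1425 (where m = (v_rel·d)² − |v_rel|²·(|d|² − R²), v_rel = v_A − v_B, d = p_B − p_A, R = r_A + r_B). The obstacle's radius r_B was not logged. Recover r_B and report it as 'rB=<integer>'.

m = 1425
d = (-22, -8);  v_rel = (-5, 0),  |v_rel|² = 25
v_rel×d = (-5)·(-8) − (0)·(-22) = 40
since m = R²·25 − 40²:  R² = (1600 + 1425) / 25 = 121
R = √121 = 11  ⇒  r_B = 11 − 7 = 4

rB=4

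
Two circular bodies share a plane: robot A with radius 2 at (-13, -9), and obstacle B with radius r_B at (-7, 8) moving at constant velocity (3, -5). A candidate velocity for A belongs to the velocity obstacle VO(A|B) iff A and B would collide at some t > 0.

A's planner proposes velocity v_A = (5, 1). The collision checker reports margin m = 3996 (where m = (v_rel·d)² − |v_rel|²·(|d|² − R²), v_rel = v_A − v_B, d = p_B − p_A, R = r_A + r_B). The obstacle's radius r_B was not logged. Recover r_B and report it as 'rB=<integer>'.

m = 3996
d = (6, 17);  v_rel = (2, 6),  |v_rel|² = 40
v_rel×d = (2)·(17) − (6)·(6) = -2
since m = R²·40 − (-2)²:  R² = (4 + 3996) / 40 = 100
R = √100 = 10  ⇒  r_B = 10 − 2 = 8

rB=8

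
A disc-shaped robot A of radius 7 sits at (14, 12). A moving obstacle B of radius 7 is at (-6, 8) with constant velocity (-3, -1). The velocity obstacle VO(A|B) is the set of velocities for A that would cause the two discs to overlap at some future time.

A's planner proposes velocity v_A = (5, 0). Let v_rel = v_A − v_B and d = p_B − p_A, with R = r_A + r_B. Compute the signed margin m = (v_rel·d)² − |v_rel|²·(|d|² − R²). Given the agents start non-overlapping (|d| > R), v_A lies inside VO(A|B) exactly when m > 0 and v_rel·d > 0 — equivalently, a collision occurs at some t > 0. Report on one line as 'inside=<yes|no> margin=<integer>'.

d = (-20, -4),  |d|² = 416;  R = 7+7 = 14,  c = 416−14² = 220
v_rel = (8, 1),  |v_rel|² = 65;  v_rel·d = (8)·(-20) + (1)·(-4) = -164
65·t² + 328·t + 220 = 0  ⇒  m = (-164)² − 65·220 = 12596
m = 12596 > 0,  v_rel·d = -164 < 0  ⇒  outside

inside=no margin=12596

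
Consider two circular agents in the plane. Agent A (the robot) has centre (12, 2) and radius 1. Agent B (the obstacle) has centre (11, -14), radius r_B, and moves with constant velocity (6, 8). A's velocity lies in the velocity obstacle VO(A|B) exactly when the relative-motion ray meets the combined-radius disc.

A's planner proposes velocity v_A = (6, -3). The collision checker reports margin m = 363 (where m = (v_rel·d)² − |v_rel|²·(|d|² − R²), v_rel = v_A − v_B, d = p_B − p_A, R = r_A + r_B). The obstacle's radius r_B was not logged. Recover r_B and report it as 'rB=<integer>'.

m = 363
d = (-1, -16);  v_rel = (0, -11),  |v_rel|² = 121
v_rel×d = (0)·(-16) − (-11)·(-1) = -11
since m = R²·121 − (-11)²:  R² = (121 + 363) / 121 = 4
R = √4 = 2  ⇒  r_B = 2 − 1 = 1

rB=1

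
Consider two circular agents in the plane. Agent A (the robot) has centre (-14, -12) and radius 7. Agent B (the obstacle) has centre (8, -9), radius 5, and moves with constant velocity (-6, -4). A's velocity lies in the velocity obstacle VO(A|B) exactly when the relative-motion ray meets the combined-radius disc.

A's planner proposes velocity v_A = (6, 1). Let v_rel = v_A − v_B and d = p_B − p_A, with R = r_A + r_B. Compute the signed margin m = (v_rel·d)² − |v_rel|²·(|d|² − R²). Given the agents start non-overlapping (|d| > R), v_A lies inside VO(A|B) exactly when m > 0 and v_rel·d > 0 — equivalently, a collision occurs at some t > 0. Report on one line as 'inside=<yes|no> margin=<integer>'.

d = (22, 3),  |d|² = 493;  R = 7+5 = 12,  c = 493−12² = 349
v_rel = (12, 5),  |v_rel|² = 169;  v_rel·d = (12)·(22) + (5)·(3) = 279
169·t² − 558·t + 349 = 0  ⇒  m = 279² − 169·349 = 18860
m = 18860 > 0,  v_rel·d = 279 > 0  ⇒  inside

inside=yes margin=18860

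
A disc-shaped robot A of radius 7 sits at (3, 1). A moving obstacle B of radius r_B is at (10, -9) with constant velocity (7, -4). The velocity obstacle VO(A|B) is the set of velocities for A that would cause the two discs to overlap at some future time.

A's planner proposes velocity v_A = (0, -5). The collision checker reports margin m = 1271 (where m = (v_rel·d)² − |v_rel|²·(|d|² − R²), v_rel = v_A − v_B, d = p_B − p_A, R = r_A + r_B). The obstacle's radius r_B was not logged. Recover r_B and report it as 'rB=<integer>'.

m = 1271
d = (7, -10);  v_rel = (-7, -1),  |v_rel|² = 50
v_rel×d = (-7)·(-10) − (-1)·(7) = 77
since m = R²·50 − 77²:  R² = (5929 + 1271) / 50 = 144
R = √144 = 12  ⇒  r_B = 12 − 7 = 5

rB=5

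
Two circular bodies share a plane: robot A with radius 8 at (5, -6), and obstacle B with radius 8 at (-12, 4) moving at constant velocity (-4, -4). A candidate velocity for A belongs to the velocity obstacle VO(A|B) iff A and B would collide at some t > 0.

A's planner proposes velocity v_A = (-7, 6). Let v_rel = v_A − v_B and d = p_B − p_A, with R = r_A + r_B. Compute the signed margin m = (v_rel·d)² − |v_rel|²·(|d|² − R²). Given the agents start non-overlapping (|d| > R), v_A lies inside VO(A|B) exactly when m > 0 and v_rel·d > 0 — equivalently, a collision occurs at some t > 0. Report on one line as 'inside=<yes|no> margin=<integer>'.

d = (-17, 10),  |d|² = 389;  R = 8+8 = 16,  c = 389−16² = 133
v_rel = (-3, 10),  |v_rel|² = 109;  v_rel·d = (-3)·(-17) + (10)·(10) = 151
109·t² − 302·t + 133 = 0  ⇒  m = 151² − 109·133 = 8304
m = 8304 > 0,  v_rel·d = 151 > 0  ⇒  inside

inside=yes margin=8304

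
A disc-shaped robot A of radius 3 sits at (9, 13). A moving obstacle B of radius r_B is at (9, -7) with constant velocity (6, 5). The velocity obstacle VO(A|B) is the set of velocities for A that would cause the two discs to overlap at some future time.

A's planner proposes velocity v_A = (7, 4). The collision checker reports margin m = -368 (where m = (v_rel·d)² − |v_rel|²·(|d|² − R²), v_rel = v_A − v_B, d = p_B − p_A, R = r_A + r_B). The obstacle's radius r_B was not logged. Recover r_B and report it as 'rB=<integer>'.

m = -368
d = (0, -20);  v_rel = (1, -1),  |v_rel|² = 2
v_rel×d = (1)·(-20) − (-1)·(0) = -20
since m = R²·2 − (-20)²:  R² = (400 + -368) / 2 = 16
R = √16 = 4  ⇒  r_B = 4 − 3 = 1

rB=1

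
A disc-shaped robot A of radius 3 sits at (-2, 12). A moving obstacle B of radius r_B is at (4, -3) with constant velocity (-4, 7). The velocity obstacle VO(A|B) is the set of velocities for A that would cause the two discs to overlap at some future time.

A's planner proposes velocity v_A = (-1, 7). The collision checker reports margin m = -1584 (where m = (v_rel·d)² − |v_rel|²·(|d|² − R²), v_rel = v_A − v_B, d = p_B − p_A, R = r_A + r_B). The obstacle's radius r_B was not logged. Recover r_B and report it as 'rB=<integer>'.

m = -1584
d = (6, -15);  v_rel = (3, 0),  |v_rel|² = 9
v_rel×d = (3)·(-15) − (0)·(6) = -45
since m = R²·9 − (-45)²:  R² = (2025 + -1584) / 9 = 49
R = √49 = 7  ⇒  r_B = 7 − 3 = 4

rB=4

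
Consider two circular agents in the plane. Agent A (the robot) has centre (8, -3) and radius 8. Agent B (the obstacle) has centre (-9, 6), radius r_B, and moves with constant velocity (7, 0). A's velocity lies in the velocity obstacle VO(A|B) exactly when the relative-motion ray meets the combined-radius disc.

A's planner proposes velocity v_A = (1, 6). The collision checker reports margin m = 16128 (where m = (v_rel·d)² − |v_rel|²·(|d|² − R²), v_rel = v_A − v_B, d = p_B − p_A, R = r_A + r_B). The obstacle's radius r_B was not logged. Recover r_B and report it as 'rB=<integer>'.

m = 16128
d = (-17, 9);  v_rel = (-6, 6),  |v_rel|² = 72
v_rel×d = (-6)·(9) − (6)·(-17) = 48
since m = R²·72 − 48²:  R² = (2304 + 16128) / 72 = 256
R = √256 = 16  ⇒  r_B = 16 − 8 = 8

rB=8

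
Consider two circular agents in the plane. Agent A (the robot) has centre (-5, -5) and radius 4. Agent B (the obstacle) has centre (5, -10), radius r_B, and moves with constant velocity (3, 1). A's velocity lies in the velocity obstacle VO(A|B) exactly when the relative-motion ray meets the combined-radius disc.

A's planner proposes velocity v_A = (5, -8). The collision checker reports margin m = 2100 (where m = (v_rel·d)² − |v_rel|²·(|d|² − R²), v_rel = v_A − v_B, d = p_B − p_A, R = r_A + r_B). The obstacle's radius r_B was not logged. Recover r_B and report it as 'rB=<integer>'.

m = 2100
d = (10, -5);  v_rel = (2, -9),  |v_rel|² = 85
v_rel×d = (2)·(-5) − (-9)·(10) = 80
since m = R²·85 − 80²:  R² = (6400 + 2100) / 85 = 100
R = √100 = 10  ⇒  r_B = 10 − 4 = 6

rB=6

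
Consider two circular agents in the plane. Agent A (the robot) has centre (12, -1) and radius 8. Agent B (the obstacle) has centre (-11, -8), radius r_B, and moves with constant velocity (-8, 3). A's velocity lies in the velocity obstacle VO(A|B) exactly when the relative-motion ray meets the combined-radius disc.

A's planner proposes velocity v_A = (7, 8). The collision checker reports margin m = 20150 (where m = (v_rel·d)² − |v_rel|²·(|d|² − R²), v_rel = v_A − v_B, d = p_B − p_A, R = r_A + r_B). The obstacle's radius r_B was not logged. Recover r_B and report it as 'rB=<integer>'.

m = 20150
d = (-23, -7);  v_rel = (15, 5),  |v_rel|² = 250
v_rel×d = (15)·(-7) − (5)·(-23) = 10
since m = R²·250 − 10²:  R² = (100 + 20150) / 250 = 81
R = √81 = 9  ⇒  r_B = 9 − 8 = 1

rB=1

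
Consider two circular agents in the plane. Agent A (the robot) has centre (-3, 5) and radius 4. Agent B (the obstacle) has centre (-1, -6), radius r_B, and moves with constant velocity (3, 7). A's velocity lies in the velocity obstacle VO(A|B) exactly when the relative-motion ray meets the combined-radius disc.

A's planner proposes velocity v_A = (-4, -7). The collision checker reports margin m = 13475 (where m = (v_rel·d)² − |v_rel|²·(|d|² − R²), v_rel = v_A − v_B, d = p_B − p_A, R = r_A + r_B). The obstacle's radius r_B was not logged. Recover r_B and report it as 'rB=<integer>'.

m = 13475
d = (2, -11);  v_rel = (-7, -14),  |v_rel|² = 245
v_rel×d = (-7)·(-11) − (-14)·(2) = 105
since m = R²·245 − 105²:  R² = (11025 + 13475) / 245 = 100
R = √100 = 10  ⇒  r_B = 10 − 4 = 6

rB=6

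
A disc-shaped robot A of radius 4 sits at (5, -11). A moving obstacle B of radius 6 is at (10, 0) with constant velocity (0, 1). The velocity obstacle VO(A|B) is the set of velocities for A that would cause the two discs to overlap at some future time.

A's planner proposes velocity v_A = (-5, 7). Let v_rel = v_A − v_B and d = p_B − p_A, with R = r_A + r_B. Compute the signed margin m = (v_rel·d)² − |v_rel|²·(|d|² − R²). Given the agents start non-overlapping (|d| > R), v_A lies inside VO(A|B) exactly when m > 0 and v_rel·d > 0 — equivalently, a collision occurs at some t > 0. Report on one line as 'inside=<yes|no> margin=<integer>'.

d = (5, 11),  |d|² = 146;  R = 4+6 = 10,  c = 146−10² = 46
v_rel = (-5, 6),  |v_rel|² = 61;  v_rel·d = (-5)·(5) + (6)·(11) = 41
61·t² − 82·t + 46 = 0  ⇒  m = 41² − 61·46 = -1125
m = -1125 < 0,  v_rel·d = 41 > 0  ⇒  outside

inside=no margin=-1125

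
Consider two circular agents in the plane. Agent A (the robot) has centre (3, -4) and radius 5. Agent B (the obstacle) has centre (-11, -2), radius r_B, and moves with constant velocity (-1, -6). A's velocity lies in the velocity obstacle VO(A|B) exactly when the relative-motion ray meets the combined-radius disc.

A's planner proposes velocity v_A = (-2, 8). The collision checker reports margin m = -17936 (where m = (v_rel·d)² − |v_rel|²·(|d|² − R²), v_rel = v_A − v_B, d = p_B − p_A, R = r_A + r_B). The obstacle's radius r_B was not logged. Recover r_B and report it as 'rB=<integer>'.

m = -17936
d = (-14, 2);  v_rel = (-1, 14),  |v_rel|² = 197
v_rel×d = (-1)·(2) − (14)·(-14) = 194
since m = R²·197 − 194²:  R² = (37636 + -17936) / 197 = 100
R = √100 = 10  ⇒  r_B = 10 − 5 = 5

rB=5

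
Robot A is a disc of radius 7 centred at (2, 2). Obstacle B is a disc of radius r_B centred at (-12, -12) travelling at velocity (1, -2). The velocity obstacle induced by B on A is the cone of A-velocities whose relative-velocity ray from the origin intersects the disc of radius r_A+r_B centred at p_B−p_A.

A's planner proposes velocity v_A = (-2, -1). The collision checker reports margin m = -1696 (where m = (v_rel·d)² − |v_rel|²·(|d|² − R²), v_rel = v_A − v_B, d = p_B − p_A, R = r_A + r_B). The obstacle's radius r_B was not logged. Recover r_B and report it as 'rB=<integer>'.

m = -1696
d = (-14, -14);  v_rel = (-3, 1),  |v_rel|² = 10
v_rel×d = (-3)·(-14) − (1)·(-14) = 56
since m = R²·10 − 56²:  R² = (3136 + -1696) / 10 = 144
R = √144 = 12  ⇒  r_B = 12 − 7 = 5

rB=5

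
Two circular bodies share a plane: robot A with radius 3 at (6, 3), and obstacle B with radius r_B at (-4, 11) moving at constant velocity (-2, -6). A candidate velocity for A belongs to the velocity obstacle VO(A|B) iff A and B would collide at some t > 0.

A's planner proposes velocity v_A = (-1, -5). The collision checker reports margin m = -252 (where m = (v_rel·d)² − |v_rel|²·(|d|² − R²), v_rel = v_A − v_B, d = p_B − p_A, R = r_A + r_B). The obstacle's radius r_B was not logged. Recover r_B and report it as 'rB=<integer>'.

m = -252
d = (-10, 8);  v_rel = (1, 1),  |v_rel|² = 2
v_rel×d = (1)·(8) − (1)·(-10) = 18
since m = R²·2 − 18²:  R² = (324 + -252) / 2 = 36
R = √36 = 6  ⇒  r_B = 6 − 3 = 3

rB=3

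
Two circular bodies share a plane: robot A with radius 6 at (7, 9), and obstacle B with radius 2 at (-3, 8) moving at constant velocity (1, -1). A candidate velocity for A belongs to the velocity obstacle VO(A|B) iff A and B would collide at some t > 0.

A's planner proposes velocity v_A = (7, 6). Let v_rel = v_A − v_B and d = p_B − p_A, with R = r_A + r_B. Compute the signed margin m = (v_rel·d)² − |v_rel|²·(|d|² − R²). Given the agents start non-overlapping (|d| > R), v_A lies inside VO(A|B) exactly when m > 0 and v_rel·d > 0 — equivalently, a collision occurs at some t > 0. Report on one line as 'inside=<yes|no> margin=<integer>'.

d = (-10, -1),  |d|² = 101;  R = 6+2 = 8,  c = 101−8² = 37
v_rel = (6, 7),  |v_rel|² = 85;  v_rel·d = (6)·(-10) + (7)·(-1) = -67
85·t² + 134·t + 37 = 0  ⇒  m = (-67)² − 85·37 = 1344
m = 1344 > 0,  v_rel·d = -67 < 0  ⇒  outside

inside=no margin=1344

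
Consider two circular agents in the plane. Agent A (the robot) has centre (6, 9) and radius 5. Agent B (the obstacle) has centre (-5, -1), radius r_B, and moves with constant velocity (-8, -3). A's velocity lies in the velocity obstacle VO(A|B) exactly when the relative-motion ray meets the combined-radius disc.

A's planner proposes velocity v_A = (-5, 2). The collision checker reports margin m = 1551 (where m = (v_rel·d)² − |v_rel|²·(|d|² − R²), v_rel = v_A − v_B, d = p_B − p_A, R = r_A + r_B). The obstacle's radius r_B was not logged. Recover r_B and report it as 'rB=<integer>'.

m = 1551
d = (-11, -10);  v_rel = (3, 5),  |v_rel|² = 34
v_rel×d = (3)·(-10) − (5)·(-11) = 25
since m = R²·34 − 25²:  R² = (625 + 1551) / 34 = 64
R = √64 = 8  ⇒  r_B = 8 − 5 = 3

rB=3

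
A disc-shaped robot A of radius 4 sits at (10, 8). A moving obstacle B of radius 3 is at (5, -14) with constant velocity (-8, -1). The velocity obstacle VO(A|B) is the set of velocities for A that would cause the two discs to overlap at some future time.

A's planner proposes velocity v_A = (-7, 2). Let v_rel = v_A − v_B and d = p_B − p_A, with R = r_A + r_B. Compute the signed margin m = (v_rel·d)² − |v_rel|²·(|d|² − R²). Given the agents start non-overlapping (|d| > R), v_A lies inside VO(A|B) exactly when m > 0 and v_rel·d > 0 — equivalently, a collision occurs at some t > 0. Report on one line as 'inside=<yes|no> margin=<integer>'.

d = (-5, -22),  |d|² = 509;  R = 4+3 = 7,  c = 509−7² = 460
v_rel = (1, 3),  |v_rel|² = 10;  v_rel·d = (1)·(-5) + (3)·(-22) = -71
10·t² + 142·t + 460 = 0  ⇒  m = (-71)² − 10·460 = 441
m = 441 > 0,  v_rel·d = -71 < 0  ⇒  outside

inside=no margin=441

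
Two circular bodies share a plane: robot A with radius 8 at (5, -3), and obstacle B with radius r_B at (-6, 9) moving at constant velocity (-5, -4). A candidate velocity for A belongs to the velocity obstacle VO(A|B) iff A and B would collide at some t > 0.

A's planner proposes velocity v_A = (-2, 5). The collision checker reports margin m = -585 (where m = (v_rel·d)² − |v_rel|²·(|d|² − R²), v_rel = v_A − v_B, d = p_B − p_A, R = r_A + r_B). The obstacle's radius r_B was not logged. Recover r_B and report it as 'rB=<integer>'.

m = -585
d = (-11, 12);  v_rel = (3, 9),  |v_rel|² = 90
v_rel×d = (3)·(12) − (9)·(-11) = 135
since m = R²·90 − 135²:  R² = (18225 + -585) / 90 = 196
R = √196 = 14  ⇒  r_B = 14 − 8 = 6

rB=6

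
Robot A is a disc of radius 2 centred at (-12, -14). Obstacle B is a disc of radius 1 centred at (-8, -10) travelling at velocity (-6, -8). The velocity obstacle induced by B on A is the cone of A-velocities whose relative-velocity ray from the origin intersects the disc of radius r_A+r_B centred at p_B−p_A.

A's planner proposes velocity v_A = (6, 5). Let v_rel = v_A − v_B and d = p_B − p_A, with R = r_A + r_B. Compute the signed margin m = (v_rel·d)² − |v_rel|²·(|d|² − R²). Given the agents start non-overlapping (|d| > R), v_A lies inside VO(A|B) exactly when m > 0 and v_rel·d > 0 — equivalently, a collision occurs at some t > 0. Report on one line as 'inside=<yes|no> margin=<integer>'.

d = (4, 4),  |d|² = 32;  R = 2+1 = 3,  c = 32−3² = 23
v_rel = (12, 13),  |v_rel|² = 313;  v_rel·d = (12)·(4) + (13)·(4) = 100
313·t² − 200·t + 23 = 0  ⇒  m = 100² − 313·23 = 2801
m = 2801 > 0,  v_rel·d = 100 > 0  ⇒  inside

inside=yes margin=2801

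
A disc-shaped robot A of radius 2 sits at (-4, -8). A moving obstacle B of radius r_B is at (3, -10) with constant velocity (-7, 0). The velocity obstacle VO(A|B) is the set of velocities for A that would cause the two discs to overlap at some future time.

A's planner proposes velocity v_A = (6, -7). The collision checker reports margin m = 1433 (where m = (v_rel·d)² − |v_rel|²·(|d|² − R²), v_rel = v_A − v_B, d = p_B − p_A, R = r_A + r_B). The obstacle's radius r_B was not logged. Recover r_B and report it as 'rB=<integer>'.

m = 1433
d = (7, -2);  v_rel = (13, -7),  |v_rel|² = 218
v_rel×d = (13)·(-2) − (-7)·(7) = 23
since m = R²·218 − 23²:  R² = (529 + 1433) / 218 = 9
R = √9 = 3  ⇒  r_B = 3 − 2 = 1

rB=1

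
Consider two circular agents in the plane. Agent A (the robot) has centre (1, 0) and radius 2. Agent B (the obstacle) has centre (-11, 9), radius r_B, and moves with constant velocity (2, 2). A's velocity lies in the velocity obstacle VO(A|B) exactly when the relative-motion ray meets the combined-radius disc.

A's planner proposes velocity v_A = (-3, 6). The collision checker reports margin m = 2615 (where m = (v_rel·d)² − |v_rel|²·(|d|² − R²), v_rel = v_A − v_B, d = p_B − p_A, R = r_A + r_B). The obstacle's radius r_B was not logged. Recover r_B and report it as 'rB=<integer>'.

m = 2615
d = (-12, 9);  v_rel = (-5, 4),  |v_rel|² = 41
v_rel×d = (-5)·(9) − (4)·(-12) = 3
since m = R²·41 − 3²:  R² = (9 + 2615) / 41 = 64
R = √64 = 8  ⇒  r_B = 8 − 2 = 6

rB=6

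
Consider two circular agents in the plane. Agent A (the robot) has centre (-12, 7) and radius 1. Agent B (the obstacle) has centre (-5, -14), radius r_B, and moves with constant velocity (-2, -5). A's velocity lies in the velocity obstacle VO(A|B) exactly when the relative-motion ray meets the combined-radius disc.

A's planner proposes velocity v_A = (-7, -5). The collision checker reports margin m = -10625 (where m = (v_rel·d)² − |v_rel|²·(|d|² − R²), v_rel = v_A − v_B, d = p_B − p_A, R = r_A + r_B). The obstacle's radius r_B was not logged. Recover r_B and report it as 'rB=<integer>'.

m = -10625
d = (7, -21);  v_rel = (-5, 0),  |v_rel|² = 25
v_rel×d = (-5)·(-21) − (0)·(7) = 105
since m = R²·25 − 105²:  R² = (11025 + -10625) / 25 = 16
R = √16 = 4  ⇒  r_B = 4 − 1 = 3

rB=3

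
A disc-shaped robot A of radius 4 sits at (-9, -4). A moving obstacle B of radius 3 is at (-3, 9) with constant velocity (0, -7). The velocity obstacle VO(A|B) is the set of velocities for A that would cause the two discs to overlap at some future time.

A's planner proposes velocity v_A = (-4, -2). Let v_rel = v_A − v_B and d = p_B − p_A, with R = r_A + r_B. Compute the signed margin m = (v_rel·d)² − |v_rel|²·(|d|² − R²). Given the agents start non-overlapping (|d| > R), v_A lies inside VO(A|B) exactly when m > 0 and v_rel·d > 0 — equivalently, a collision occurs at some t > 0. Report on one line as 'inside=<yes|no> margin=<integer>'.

d = (6, 13),  |d|² = 205;  R = 4+3 = 7,  c = 205−7² = 156
v_rel = (-4, 5),  |v_rel|² = 41;  v_rel·d = (-4)·(6) + (5)·(13) = 41
41·t² − 82·t + 156 = 0  ⇒  m = 41² − 41·156 = -4715
m = -4715 < 0,  v_rel·d = 41 > 0  ⇒  outside

inside=no margin=-4715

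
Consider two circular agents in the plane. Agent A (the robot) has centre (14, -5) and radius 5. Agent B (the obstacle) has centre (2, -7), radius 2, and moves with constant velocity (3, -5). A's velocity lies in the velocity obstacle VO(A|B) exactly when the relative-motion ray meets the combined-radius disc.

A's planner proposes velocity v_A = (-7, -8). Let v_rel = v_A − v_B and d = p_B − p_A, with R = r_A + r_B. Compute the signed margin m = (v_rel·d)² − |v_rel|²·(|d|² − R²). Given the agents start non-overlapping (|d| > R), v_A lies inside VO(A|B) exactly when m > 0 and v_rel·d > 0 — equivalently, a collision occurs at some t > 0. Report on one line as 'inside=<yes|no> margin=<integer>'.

d = (-12, -2),  |d|² = 148;  R = 5+2 = 7,  c = 148−7² = 99
v_rel = (-10, -3),  |v_rel|² = 109;  v_rel·d = (-10)·(-12) + (-3)·(-2) = 126
109·t² − 252·t + 99 = 0  ⇒  m = 126² − 109·99 = 5085
m = 5085 > 0,  v_rel·d = 126 > 0  ⇒  inside

inside=yes margin=5085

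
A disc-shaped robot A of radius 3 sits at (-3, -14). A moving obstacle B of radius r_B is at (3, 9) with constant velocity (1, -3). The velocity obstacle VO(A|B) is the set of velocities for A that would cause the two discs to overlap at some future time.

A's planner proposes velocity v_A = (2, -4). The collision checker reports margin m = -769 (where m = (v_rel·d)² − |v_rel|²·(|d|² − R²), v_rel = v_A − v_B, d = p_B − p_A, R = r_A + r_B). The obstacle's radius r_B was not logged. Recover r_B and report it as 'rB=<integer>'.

m = -769
d = (6, 23);  v_rel = (1, -1),  |v_rel|² = 2
v_rel×d = (1)·(23) − (-1)·(6) = 29
since m = R²·2 − 29²:  R² = (841 + -769) / 2 = 36
R = √36 = 6  ⇒  r_B = 6 − 3 = 3

rB=3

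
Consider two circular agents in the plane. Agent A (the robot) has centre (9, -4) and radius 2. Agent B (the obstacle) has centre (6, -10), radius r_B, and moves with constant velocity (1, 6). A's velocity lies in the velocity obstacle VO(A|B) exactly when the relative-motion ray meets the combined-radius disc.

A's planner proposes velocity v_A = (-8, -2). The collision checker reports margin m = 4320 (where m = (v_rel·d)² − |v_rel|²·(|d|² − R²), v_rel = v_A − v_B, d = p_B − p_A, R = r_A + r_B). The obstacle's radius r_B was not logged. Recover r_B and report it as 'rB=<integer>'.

m = 4320
d = (-3, -6);  v_rel = (-9, -8),  |v_rel|² = 145
v_rel×d = (-9)·(-6) − (-8)·(-3) = 30
since m = R²·145 − 30²:  R² = (900 + 4320) / 145 = 36
R = √36 = 6  ⇒  r_B = 6 − 2 = 4

rB=4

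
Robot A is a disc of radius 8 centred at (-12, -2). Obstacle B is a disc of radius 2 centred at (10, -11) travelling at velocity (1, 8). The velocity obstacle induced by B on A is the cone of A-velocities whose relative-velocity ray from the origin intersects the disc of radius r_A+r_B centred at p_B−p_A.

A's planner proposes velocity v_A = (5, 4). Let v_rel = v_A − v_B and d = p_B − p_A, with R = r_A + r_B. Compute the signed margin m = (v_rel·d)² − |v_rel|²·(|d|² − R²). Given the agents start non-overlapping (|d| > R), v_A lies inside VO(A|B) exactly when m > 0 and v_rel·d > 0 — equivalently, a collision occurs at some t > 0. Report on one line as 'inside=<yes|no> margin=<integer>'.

d = (22, -9),  |d|² = 565;  R = 8+2 = 10,  c = 565−10² = 465
v_rel = (4, -4),  |v_rel|² = 32;  v_rel·d = (4)·(22) + (-4)·(-9) = 124
32·t² − 248·t + 465 = 0  ⇒  m = 124² − 32·465 = 496
m = 496 > 0,  v_rel·d = 124 > 0  ⇒  inside

inside=yes margin=496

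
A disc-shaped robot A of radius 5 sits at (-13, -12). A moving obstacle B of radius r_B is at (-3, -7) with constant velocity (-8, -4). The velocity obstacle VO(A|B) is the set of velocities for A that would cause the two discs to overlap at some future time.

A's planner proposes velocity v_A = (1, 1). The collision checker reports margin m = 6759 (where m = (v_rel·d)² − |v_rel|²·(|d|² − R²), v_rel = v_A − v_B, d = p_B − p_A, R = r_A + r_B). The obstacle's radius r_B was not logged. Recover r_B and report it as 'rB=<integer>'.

m = 6759
d = (10, 5);  v_rel = (9, 5),  |v_rel|² = 106
v_rel×d = (9)·(5) − (5)·(10) = -5
since m = R²·106 − (-5)²:  R² = (25 + 6759) / 106 = 64
R = √64 = 8  ⇒  r_B = 8 − 5 = 3

rB=3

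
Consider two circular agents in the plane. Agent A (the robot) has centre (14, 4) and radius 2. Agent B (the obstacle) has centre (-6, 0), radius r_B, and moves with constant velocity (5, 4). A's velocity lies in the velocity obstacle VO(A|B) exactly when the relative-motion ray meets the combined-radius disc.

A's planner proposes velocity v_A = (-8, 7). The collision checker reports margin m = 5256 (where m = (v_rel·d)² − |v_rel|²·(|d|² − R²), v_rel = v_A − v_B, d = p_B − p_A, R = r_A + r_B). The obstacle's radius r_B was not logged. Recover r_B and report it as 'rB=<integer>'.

m = 5256
d = (-20, -4);  v_rel = (-13, 3),  |v_rel|² = 178
v_rel×d = (-13)·(-4) − (3)·(-20) = 112
since m = R²·178 − 112²:  R² = (12544 + 5256) / 178 = 100
R = √100 = 10  ⇒  r_B = 10 − 2 = 8

rB=8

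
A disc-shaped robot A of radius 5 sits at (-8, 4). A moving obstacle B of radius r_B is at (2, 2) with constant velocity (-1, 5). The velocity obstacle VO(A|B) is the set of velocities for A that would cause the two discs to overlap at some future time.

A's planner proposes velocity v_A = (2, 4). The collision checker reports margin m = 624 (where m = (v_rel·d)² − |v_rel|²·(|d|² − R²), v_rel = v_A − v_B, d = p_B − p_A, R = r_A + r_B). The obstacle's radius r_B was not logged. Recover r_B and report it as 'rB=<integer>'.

m = 624
d = (10, -2);  v_rel = (3, -1),  |v_rel|² = 10
v_rel×d = (3)·(-2) − (-1)·(10) = 4
since m = R²·10 − 4²:  R² = (16 + 624) / 10 = 64
R = √64 = 8  ⇒  r_B = 8 − 5 = 3

rB=3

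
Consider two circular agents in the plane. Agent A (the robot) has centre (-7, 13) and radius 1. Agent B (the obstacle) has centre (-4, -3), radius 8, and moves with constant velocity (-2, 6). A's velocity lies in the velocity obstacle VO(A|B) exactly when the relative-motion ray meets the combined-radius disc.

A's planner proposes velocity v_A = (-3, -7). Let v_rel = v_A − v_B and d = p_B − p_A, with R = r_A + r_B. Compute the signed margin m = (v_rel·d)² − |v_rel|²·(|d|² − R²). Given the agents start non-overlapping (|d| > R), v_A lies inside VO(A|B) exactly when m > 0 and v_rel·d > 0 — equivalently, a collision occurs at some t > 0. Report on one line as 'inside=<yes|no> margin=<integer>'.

d = (3, -16),  |d|² = 265;  R = 1+8 = 9,  c = 265−9² = 184
v_rel = (-1, -13),  |v_rel|² = 170;  v_rel·d = (-1)·(3) + (-13)·(-16) = 205
170·t² − 410·t + 184 = 0  ⇒  m = 205² − 170·184 = 10745
m = 10745 > 0,  v_rel·d = 205 > 0  ⇒  inside

inside=yes margin=10745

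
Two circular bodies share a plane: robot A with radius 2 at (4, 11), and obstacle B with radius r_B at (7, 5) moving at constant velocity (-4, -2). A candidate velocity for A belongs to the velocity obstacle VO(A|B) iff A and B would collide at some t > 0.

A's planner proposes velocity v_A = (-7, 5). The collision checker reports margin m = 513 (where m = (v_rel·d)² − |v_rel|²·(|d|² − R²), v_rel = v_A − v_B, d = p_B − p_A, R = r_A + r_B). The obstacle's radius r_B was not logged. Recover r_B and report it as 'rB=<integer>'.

m = 513
d = (3, -6);  v_rel = (-3, 7),  |v_rel|² = 58
v_rel×d = (-3)·(-6) − (7)·(3) = -3
since m = R²·58 − (-3)²:  R² = (9 + 513) / 58 = 9
R = √9 = 3  ⇒  r_B = 3 − 2 = 1

rB=1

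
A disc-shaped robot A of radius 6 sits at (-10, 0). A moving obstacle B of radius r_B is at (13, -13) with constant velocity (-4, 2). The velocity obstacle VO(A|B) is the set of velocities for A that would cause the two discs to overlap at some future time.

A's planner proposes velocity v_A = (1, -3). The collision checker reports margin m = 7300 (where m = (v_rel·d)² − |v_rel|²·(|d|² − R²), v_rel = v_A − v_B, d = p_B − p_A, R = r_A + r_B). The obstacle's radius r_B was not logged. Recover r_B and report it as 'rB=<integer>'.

m = 7300
d = (23, -13);  v_rel = (5, -5),  |v_rel|² = 50
v_rel×d = (5)·(-13) − (-5)·(23) = 50
since m = R²·50 − 50²:  R² = (2500 + 7300) / 50 = 196
R = √196 = 14  ⇒  r_B = 14 − 6 = 8

rB=8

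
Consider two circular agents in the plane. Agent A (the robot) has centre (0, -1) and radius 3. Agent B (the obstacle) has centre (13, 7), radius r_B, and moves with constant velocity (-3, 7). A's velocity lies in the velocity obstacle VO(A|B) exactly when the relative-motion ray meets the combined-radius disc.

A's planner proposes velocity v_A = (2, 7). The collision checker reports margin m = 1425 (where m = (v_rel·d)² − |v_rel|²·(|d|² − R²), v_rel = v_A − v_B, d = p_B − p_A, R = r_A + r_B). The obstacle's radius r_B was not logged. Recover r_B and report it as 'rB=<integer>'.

m = 1425
d = (13, 8);  v_rel = (5, 0),  |v_rel|² = 25
v_rel×d = (5)·(8) − (0)·(13) = 40
since m = R²·25 − 40²:  R² = (1600 + 1425) / 25 = 121
R = √121 = 11  ⇒  r_B = 11 − 3 = 8

rB=8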